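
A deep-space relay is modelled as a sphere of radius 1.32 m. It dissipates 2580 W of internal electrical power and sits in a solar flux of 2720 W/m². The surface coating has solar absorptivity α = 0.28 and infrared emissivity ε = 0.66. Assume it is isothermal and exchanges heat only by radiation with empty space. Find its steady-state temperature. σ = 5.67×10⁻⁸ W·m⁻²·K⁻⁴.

At steady state, absorbed solar power + internal power = radiated power.
Absorbed: α·S·A_cross = 0.28·2720·5.474 = 4169 W (cross-section πr²).
Total input = 4169 + 2580 = 6749 W.
Radiated: εσ·A_surf·T⁴ with A_surf = 4πr² = 21.90 m².
T⁴ = 6749/(0.66·5.67×10⁻⁸·21.90) = 8.237×10⁹ K⁴.

T ≈ 301 K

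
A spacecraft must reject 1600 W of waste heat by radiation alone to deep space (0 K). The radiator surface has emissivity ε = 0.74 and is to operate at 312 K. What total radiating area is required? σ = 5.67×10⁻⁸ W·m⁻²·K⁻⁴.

A ≈ 4.02 m²

P = εσA T⁴ ⇒ A = P/(εσT⁴).
T⁴ = 9.476×10⁹ K⁴.
A = 1600/(0.74 × 5.67×10⁻⁸ × 9.476×10⁹).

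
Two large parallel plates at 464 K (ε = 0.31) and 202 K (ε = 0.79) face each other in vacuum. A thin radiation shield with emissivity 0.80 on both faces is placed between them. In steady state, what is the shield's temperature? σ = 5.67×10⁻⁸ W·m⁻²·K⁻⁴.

In steady state the net flux on the hot side equals that on the cold side.
σ(T₁⁴−T_s⁴)/D₁ = σ(T_s⁴−T₂⁴)/D₂, with D₁ = 1/ε₁+1/ε_s−1 = 3.476, D₂ = 1/ε_s+1/ε₂−1 = 1.516.
Solve for T_s⁴: T_s⁴ = (D₂·T₁⁴ + D₁·T₂⁴)/(D₁+D₂) = 1.524×10¹⁰ K⁴.

T_s ≈ 351 K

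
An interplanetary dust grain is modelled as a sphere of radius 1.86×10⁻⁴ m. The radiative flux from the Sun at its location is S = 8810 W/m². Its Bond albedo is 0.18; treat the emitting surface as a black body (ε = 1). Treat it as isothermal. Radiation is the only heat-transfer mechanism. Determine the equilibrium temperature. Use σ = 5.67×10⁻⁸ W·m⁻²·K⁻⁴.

T ≈ 422 K

At equilibrium, absorbed power = emitted power.
Absorbing cross-section = πr² = 1.087×10⁻⁷ m²; emitting surface = 4πr² = 4.347×10⁻⁷ m² (ratio 4).
(1−a)S·A_cross = εσ·A_surf·T⁴  ⇒  T⁴ = (1−a)S/(4σ).
T⁴ = 0.820·8810/(4·5.67×10⁻⁸) = 3.185×10¹⁰ K⁴.
T = (3.185×10¹⁰)^(1/4).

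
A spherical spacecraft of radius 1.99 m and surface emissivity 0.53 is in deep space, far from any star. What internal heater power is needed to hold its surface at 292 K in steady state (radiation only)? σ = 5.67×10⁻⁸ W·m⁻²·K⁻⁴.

P = εσ·4πr²·T⁴.
4πr² = 49.76 m²; T⁴ = 7.270×10⁹ K⁴.
P = 0.53·5.67×10⁻⁸·49.76·7.270×10⁹.

P ≈ 10900 W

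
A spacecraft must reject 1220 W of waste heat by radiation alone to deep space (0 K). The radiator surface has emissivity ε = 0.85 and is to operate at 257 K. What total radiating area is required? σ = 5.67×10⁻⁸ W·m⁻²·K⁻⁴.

A ≈ 5.80 m²

P = εσA T⁴ ⇒ A = P/(εσT⁴).
T⁴ = 4.362×10⁹ K⁴.
A = 1220/(0.85 × 5.67×10⁻⁸ × 4.362×10⁹).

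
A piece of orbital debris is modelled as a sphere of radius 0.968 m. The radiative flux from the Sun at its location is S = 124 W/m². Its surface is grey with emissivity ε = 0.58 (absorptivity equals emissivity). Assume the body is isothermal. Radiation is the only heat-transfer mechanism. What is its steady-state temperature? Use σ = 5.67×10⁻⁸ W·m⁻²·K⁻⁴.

T ≈ 153 K

At equilibrium, absorbed power = emitted power.
Absorbing cross-section = πr² = 2.944 m²; emitting surface = 4πr² = 11.77 m² (ratio 4).
εS·A_cross = εσ·A_surf·T⁴  ⇒  T⁴ = S/(4σ)   (ε cancels).
T⁴ = 124/(4·5.67×10⁻⁸) = 5.467×10⁸ K⁴.
T = (5.467×10⁸)^(1/4).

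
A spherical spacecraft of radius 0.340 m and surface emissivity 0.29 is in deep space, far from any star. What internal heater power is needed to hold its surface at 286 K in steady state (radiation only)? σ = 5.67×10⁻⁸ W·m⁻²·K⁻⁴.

P = εσ·4πr²·T⁴.
4πr² = 1.453 m²; T⁴ = 6.691×10⁹ K⁴.
P = 0.29·5.67×10⁻⁸·1.453·6.691×10⁹.

P ≈ 160 W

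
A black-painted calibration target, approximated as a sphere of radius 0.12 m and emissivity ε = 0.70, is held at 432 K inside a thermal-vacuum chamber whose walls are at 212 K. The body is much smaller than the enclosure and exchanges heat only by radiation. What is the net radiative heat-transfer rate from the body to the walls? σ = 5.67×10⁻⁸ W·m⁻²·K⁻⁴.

For a small grey body in a large enclosure: P_net = εσA(T_body⁴ − T_wall⁴).
A = 4πr² = 0.1810 m²; T_body⁴ − T_wall⁴ = 3.483×10¹⁰ − 2.020×10⁹ = 3.281×10¹⁰ K⁴.
|P_net| = 0.70·5.67×10⁻⁸·0.1810·3.281×10¹⁰.

P_net ≈ 236 W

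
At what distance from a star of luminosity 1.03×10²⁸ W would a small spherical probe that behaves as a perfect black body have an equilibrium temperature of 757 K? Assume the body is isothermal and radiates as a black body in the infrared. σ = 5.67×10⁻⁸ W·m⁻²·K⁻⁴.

For an isothermal black-emitting sphere, (1−a)S·πr² = σ·4πr²·T⁴ ⇒ S = 4σT⁴/(1−a).
S = 4·5.67×10⁻⁸·(757)⁴/1.00 = 74480 W/m².
Flux falls as S = L/(4πd²), so d = √(L/(4πS)) = √(1.03×10²⁸/(4π·74480)).

d ≈ 1.05×10¹¹ m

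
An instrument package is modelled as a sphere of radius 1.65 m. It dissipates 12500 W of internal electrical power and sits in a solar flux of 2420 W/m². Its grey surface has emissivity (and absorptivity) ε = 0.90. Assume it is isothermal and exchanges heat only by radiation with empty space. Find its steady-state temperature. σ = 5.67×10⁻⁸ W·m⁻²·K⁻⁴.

At steady state, absorbed solar power + internal power = radiated power.
Absorbed: α·S·A_cross = 0.90·2420·8.553 = 18630 W (cross-section πr²).
Total input = 18630 + 12500 = 31130 W.
Radiated: εσ·A_surf·T⁴ with A_surf = 4πr² = 34.21 m².
T⁴ = 31130/(0.90·5.67×10⁻⁸·34.21) = 1.783×10¹⁰ K⁴.

T ≈ 365 K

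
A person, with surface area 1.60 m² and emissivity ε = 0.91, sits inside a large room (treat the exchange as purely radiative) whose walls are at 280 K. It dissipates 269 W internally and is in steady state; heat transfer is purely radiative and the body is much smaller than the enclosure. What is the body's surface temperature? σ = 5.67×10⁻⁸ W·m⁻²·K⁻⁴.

T ≈ 311 K

For a small grey body in a large enclosure, net radiated power = εσA(T⁴ − T_w⁴).
Steady state: P = εσA(T⁴ − T_w⁴) with A = 1.60 m².
T⁴ = P/(εσA) + T_w⁴ = 269/(0.91·5.67×10⁻⁸·1.600) + (280)⁴
    = 3.258×10⁹ + 6.147×10⁹ = 9.405×10⁹ K⁴.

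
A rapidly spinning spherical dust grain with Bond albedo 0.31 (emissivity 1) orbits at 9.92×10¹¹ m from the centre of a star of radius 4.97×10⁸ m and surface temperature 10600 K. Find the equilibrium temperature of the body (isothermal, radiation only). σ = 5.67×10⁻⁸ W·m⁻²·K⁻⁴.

T ≈ 153 K

The star's surface emits σT_*⁴; at distance d the flux is S = σT_*⁴(R_*/d)².
S = 5.67×10⁻⁸·(10600)⁴·(4.97×10⁸/9.92×10¹¹)² = 179.7 W/m².
For an isothermal sphere T⁴ = (1−a)S/(4σ) = 5.466×10⁸ K⁴.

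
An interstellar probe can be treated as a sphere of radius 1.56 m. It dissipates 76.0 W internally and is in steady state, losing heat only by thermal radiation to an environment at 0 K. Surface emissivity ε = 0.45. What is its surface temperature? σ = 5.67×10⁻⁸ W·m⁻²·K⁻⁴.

T ≈ 99.3 K

Steady state: internal power = radiated power, P = εσA T⁴.
Radiating area A = 4πr² = 30.58 m².
T⁴ = P/(εσA) = 76.0/(0.45·5.67×10⁻⁸·30.58) = 9.740×10⁷ K⁴.
T = (9.740×10⁷)^(1/4).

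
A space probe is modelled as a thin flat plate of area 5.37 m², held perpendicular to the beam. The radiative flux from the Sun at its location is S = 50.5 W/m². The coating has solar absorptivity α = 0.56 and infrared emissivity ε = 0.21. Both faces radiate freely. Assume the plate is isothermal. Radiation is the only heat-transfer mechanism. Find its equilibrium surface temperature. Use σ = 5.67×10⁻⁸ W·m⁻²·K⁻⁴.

At equilibrium, absorbed power = emitted power.
Absorbing cross-section = A = 5.370 m²; emitting surface = 2A = 10.74 m² (ratio 2).
αS·A_cross = εσ·A_surf·T⁴  ⇒  T⁴ = αS/(ε·2σ).
T⁴ = 0.560·50.5/(0.21·2·5.67×10⁻⁸) = 1.188×10⁹ K⁴.
T = (1.188×10⁹)^(1/4).

T ≈ 186 K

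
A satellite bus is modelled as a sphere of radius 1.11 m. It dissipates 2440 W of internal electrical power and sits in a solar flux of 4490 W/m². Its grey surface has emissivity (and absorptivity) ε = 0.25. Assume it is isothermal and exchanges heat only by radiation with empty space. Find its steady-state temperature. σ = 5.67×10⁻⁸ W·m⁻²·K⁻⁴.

T ≈ 419 K

At steady state, absorbed solar power + internal power = radiated power.
Absorbed: α·S·A_cross = 0.25·4490·3.871 = 4345 W (cross-section πr²).
Total input = 4345 + 2440 = 6785 W.
Radiated: εσ·A_surf·T⁴ with A_surf = 4πr² = 15.48 m².
T⁴ = 6785/(0.25·5.67×10⁻⁸·15.48) = 3.091×10¹⁰ K⁴.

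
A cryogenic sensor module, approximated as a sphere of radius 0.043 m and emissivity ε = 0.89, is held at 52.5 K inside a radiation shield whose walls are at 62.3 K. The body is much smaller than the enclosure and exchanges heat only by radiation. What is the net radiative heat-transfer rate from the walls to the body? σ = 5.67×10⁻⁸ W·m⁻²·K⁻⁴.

P_net ≈ 0.00876 W

For a small grey body in a large enclosure: P_net = εσA(T_body⁴ − T_wall⁴).
A = 4πr² = 0.02324 m²; T_body⁴ − T_wall⁴ = 7.597×10⁶ − 1.506×10⁷ = -7.467×10⁶ K⁴.
|P_net| = 0.89·5.67×10⁻⁸·0.02324·7.467×10⁶.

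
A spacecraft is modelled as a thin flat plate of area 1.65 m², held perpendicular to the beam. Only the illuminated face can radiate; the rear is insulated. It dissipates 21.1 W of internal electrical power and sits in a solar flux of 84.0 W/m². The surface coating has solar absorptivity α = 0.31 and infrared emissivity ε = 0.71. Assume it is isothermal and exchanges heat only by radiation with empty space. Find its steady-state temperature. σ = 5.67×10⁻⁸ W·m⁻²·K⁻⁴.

T ≈ 176 K

At steady state, absorbed solar power + internal power = radiated power.
Absorbed: α·S·A_cross = 0.31·84.0·1.650 = 42.97 W (cross-section A).
Total input = 42.97 + 21.1 = 64.07 W.
Radiated: εσ·A_surf·T⁴ with A_surf = A = 1.650 m².
T⁴ = 64.07/(0.71·5.67×10⁻⁸·1.650) = 9.645×10⁸ K⁴.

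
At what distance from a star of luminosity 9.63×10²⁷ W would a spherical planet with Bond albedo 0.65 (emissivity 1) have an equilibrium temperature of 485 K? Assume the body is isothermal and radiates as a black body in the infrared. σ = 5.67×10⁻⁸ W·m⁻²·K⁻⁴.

d ≈ 1.46×10¹¹ m

For an isothermal black-emitting sphere, (1−a)S·πr² = σ·4πr²·T⁴ ⇒ S = 4σT⁴/(1−a).
S = 4·5.67×10⁻⁸·(485)⁴/0.350 = 35850 W/m².
Flux falls as S = L/(4πd²), so d = √(L/(4πS)) = √(9.63×10²⁷/(4π·35850)).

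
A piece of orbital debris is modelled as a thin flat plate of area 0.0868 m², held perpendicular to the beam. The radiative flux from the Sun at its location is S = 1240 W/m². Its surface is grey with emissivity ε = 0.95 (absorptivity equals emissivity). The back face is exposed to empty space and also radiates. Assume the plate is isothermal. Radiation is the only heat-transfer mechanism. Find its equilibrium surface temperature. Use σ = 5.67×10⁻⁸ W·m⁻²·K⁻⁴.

T ≈ 323 K

At equilibrium, absorbed power = emitted power.
Absorbing cross-section = A = 0.08680 m²; emitting surface = 2A = 0.1736 m² (ratio 2).
εS·A_cross = εσ·A_surf·T⁴  ⇒  T⁴ = S/(2σ)   (ε cancels).
T⁴ = 1240/(2·5.67×10⁻⁸) = 1.093×10¹⁰ K⁴.
T = (1.093×10¹⁰)^(1/4).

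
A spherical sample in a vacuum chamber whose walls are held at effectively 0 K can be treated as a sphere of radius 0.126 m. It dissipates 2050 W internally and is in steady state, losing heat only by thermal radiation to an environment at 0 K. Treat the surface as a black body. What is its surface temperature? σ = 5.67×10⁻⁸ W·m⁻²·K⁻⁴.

T ≈ 652 K

Steady state: internal power = radiated power, P = εσA T⁴.
Radiating area A = 4πr² = 0.1995 m².
T⁴ = P/(εσA) = 2050/(1.0·5.67×10⁻⁸·0.1995) = 1.812×10¹¹ K⁴.
T = (1.812×10¹¹)^(1/4).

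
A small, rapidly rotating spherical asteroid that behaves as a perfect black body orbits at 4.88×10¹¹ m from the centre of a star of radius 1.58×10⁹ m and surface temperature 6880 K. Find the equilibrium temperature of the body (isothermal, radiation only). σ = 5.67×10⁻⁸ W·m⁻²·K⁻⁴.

T ≈ 277 K

The star's surface emits σT_*⁴; at distance d the flux is S = σT_*⁴(R_*/d)².
S = 5.67×10⁻⁸·(6880)⁴·(1.58×10⁹/4.88×10¹¹)² = 1332 W/m².
For an isothermal sphere T⁴ = (1−a)S/(4σ) = 5.872×10⁹ K⁴.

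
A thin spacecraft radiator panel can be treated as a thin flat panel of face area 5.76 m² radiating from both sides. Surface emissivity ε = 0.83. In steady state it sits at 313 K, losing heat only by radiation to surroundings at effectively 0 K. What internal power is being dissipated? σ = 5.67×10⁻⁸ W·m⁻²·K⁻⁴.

P ≈ 5200 W

Steady state: P = εσA T⁴.
A = 2·5.76 = 11.52 m²; T⁴ = (313)⁴ = 9.598×10⁹ K⁴.
P = 0.83 × 5.67×10⁻⁸ × 11.52 × 9.598×10⁹.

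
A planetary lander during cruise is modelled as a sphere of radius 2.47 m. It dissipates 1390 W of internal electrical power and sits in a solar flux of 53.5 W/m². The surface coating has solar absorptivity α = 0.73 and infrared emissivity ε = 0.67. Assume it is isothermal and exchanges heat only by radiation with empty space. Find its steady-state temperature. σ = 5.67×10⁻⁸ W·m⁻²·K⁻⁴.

T ≈ 165 K

At steady state, absorbed solar power + internal power = radiated power.
Absorbed: α·S·A_cross = 0.73·53.5·19.17 = 748.5 W (cross-section πr²).
Total input = 748.5 + 1390 = 2139 W.
Radiated: εσ·A_surf·T⁴ with A_surf = 4πr² = 76.67 m².
T⁴ = 2139/(0.67·5.67×10⁻⁸·76.67) = 7.343×10⁸ K⁴.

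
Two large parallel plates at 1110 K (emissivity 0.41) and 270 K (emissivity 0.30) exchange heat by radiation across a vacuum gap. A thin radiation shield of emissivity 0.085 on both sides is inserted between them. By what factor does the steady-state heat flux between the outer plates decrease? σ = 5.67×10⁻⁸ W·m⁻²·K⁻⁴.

Without shield: q₀ = σΔ(T⁴)/(1/ε₁+1/ε₂−1) with denominator 4.772.
With shield the two gaps are in series; the resistances add: (1/ε₁+1/ε_s−1)+(1/ε_s+1/ε₂−1) = 13.20+14.10 = 27.30.
Heat-flux ratio q₀/q = 27.30/4.772.

factor ≈ 5.72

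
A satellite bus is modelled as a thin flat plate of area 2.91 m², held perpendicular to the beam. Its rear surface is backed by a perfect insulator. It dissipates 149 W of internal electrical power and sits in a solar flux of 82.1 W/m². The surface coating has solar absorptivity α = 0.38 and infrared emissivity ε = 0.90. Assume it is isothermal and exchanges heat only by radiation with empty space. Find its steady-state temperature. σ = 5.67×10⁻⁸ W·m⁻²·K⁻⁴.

At steady state, absorbed solar power + internal power = radiated power.
Absorbed: α·S·A_cross = 0.38·82.1·2.910 = 90.79 W (cross-section A).
Total input = 90.79 + 149 = 239.8 W.
Radiated: εσ·A_surf·T⁴ with A_surf = A = 2.910 m².
T⁴ = 239.8/(0.90·5.67×10⁻⁸·2.910) = 1.615×10⁹ K⁴.

T ≈ 200 K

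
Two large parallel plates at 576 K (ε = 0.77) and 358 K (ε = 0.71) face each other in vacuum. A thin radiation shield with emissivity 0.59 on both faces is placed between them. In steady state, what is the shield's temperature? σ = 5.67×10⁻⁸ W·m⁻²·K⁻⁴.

T_s ≈ 504 K

In steady state the net flux on the hot side equals that on the cold side.
σ(T₁⁴−T_s⁴)/D₁ = σ(T_s⁴−T₂⁴)/D₂, with D₁ = 1/ε₁+1/ε_s−1 = 1.994, D₂ = 1/ε_s+1/ε₂−1 = 2.103.
Solve for T_s⁴: T_s⁴ = (D₂·T₁⁴ + D₁·T₂⁴)/(D₁+D₂) = 6.450×10¹⁰ K⁴.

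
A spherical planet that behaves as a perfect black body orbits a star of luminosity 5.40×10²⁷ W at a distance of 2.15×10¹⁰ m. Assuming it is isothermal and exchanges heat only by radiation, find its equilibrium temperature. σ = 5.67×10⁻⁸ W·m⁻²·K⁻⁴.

First find the stellar flux at distance d: S = L/(4πd²) = 5.40×10²⁷/(4π·(2.15×10¹⁰)²) = 9.296×10⁵ W/m².
For an isothermal sphere, absorbed (1−a)S·πr² = emitted σ·4πr²·T⁴, so T⁴ = (1−a)S/(4σ).
T⁴ = 1.00·9.296×10⁵/(4·5.67×10⁻⁸) = 4.099×10¹² K⁴.

T ≈ 1420 K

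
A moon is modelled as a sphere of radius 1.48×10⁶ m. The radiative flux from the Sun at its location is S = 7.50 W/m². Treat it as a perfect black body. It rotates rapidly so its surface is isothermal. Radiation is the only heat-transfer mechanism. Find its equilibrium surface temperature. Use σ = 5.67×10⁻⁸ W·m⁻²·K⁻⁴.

At equilibrium, absorbed power = emitted power.
Absorbing cross-section = πr² = 6.881×10¹² m²; emitting surface = 4πr² = 2.753×10¹³ m² (ratio 4).
S·A_cross = εσ·A_surf·T⁴  ⇒  T⁴ = S/(4σ).
T⁴ = 1.00·7.50/(4·5.67×10⁻⁸) = 3.307×10⁷ K⁴.
T = (3.307×10⁷)^(1/4).

T ≈ 75.8 K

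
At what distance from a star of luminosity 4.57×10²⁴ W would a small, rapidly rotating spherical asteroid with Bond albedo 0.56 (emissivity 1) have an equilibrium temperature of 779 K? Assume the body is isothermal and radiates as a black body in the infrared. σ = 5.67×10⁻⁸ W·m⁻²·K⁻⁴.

d ≈ 1.38×10⁹ m

For an isothermal black-emitting sphere, (1−a)S·πr² = σ·4πr²·T⁴ ⇒ S = 4σT⁴/(1−a).
S = 4·5.67×10⁻⁸·(779)⁴/0.440 = 1.898×10⁵ W/m².
Flux falls as S = L/(4πd²), so d = √(L/(4πS)) = √(4.57×10²⁴/(4π·1.898×10⁵)).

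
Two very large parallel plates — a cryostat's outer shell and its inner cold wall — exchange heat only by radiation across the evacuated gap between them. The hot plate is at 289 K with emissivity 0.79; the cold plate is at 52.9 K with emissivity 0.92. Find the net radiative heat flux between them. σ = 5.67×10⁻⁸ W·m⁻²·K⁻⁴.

q ≈ 292 W/m²

For two infinite grey parallel plates, q = σ(T₁⁴ − T₂⁴)/(1/ε₁ + 1/ε₂ − 1).
T₁⁴ − T₂⁴ = 6.976×10⁹ − 7.831×10⁶ = 6.968×10⁹ K⁴.
1/ε₁ + 1/ε₂ − 1 = 1.266 + 1.087 − 1 = 1.353.
q = 5.67×10⁻⁸ × 6.968×10⁹ / 1.353.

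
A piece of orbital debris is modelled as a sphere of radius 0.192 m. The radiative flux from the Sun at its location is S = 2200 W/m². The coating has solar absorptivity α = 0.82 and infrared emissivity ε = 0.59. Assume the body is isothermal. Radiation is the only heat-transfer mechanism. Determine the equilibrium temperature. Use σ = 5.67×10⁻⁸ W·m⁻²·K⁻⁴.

At equilibrium, absorbed power = emitted power.
Absorbing cross-section = πr² = 0.1158 m²; emitting surface = 4πr² = 0.4632 m² (ratio 4).
αS·A_cross = εσ·A_surf·T⁴  ⇒  T⁴ = αS/(ε·4σ).
T⁴ = 0.820·2200/(0.59·4·5.67×10⁻⁸) = 1.348×10¹⁰ K⁴.
T = (1.348×10¹⁰)^(1/4).

T ≈ 341 K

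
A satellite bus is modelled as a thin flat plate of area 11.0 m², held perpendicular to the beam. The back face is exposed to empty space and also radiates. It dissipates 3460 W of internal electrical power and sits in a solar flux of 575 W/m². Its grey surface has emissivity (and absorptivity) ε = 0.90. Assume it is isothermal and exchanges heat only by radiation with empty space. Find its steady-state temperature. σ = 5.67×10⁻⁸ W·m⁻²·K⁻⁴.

T ≈ 300 K

At steady state, absorbed solar power + internal power = radiated power.
Absorbed: α·S·A_cross = 0.90·575·11.00 = 5692 W (cross-section A).
Total input = 5692 + 3460 = 9152 W.
Radiated: εσ·A_surf·T⁴ with A_surf = 2A = 22.00 m².
T⁴ = 9152/(0.90·5.67×10⁻⁸·22.00) = 8.153×10⁹ K⁴.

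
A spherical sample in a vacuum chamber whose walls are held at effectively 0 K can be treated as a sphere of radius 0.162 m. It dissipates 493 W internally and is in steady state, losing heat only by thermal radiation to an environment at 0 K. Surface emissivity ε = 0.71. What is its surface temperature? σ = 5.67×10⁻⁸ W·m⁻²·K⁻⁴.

T ≈ 439 K

Steady state: internal power = radiated power, P = εσA T⁴.
Radiating area A = 4πr² = 0.3298 m².
T⁴ = P/(εσA) = 493/(0.71·5.67×10⁻⁸·0.3298) = 3.713×10¹⁰ K⁴.
T = (3.713×10¹⁰)^(1/4).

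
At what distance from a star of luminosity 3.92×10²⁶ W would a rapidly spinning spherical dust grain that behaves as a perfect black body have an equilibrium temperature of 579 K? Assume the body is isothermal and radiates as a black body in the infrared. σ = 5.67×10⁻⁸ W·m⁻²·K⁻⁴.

For an isothermal black-emitting sphere, (1−a)S·πr² = σ·4πr²·T⁴ ⇒ S = 4σT⁴/(1−a).
S = 4·5.67×10⁻⁸·(579)⁴/1.00 = 25490 W/m².
Flux falls as S = L/(4πd²), so d = √(L/(4πS)) = √(3.92×10²⁶/(4π·25490)).

d ≈ 3.50×10¹⁰ m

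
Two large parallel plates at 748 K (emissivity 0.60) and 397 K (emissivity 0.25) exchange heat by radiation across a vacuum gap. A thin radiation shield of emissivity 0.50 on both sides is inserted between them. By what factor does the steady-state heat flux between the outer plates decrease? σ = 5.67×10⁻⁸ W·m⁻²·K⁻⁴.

Without shield: q₀ = σΔ(T⁴)/(1/ε₁+1/ε₂−1) with denominator 4.667.
With shield the two gaps are in series; the resistances add: (1/ε₁+1/ε_s−1)+(1/ε_s+1/ε₂−1) = 2.667+5.000 = 7.667.
Heat-flux ratio q₀/q = 7.667/4.667.

factor ≈ 1.64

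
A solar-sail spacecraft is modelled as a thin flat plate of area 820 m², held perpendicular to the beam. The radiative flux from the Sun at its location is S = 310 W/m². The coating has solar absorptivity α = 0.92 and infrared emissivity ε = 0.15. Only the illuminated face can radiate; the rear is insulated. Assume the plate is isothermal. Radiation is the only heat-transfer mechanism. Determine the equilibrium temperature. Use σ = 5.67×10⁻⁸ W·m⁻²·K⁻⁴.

At equilibrium, absorbed power = emitted power.
Absorbing cross-section = A = 820.0 m²; emitting surface = A = 820.0 m² (ratio 1).
αS·A_cross = εσ·A_surf·T⁴  ⇒  T⁴ = αS/(ε·1σ).
T⁴ = 0.920·310/(0.15·1·5.67×10⁻⁸) = 3.353×10¹⁰ K⁴.
T = (3.353×10¹⁰)^(1/4).

T ≈ 428 K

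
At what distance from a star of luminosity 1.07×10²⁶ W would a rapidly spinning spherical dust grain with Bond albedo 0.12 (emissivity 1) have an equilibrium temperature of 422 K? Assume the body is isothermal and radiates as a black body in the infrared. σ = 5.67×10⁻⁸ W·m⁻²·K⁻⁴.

For an isothermal black-emitting sphere, (1−a)S·πr² = σ·4πr²·T⁴ ⇒ S = 4σT⁴/(1−a).
S = 4·5.67×10⁻⁸·(422)⁴/0.880 = 8174 W/m².
Flux falls as S = L/(4πd²), so d = √(L/(4πS)) = √(1.07×10²⁶/(4π·8174)).

d ≈ 3.23×10¹⁰ m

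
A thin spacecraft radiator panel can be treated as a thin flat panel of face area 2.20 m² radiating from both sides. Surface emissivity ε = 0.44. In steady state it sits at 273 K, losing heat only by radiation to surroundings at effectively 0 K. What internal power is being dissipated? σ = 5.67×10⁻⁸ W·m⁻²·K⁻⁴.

P ≈ 610 W

Steady state: P = εσA T⁴.
A = 2·2.20 = 4.400 m²; T⁴ = (273)⁴ = 5.555×10⁹ K⁴.
P = 0.44 × 5.67×10⁻⁸ × 4.400 × 5.555×10⁹.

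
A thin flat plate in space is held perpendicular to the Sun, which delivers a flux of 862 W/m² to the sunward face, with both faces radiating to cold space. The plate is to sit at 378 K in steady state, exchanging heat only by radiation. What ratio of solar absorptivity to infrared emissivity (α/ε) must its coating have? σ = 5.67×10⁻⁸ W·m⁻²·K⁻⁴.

α/ε ≈ 2.69

Balance: αS·A = εσ·2A·T⁴ ⇒ α/ε = 2σT⁴/S.
α/ε = 2·5.67×10⁻⁸·(378)⁴/862 = 2·5.67×10⁻⁸·2.042×10¹⁰/862.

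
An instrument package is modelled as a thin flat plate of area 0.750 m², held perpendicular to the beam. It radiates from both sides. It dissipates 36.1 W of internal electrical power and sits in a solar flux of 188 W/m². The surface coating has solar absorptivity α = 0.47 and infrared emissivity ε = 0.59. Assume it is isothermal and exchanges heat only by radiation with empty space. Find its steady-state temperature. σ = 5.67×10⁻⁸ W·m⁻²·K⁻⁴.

T ≈ 213 K

At steady state, absorbed solar power + internal power = radiated power.
Absorbed: α·S·A_cross = 0.47·188·0.7500 = 66.27 W (cross-section A).
Total input = 66.27 + 36.1 = 102.4 W.
Radiated: εσ·A_surf·T⁴ with A_surf = 2A = 1.500 m².
T⁴ = 102.4/(0.59·5.67×10⁻⁸·1.500) = 2.040×10⁹ K⁴.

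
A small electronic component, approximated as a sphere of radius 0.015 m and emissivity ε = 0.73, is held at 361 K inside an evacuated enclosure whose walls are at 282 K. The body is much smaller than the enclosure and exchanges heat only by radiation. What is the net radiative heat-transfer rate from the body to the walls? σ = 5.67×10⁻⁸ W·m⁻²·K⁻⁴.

P_net ≈ 1.25 W

For a small grey body in a large enclosure: P_net = εσA(T_body⁴ − T_wall⁴).
A = 4πr² = 0.002827 m²; T_body⁴ − T_wall⁴ = 1.698×10¹⁰ − 6.324×10⁹ = 1.066×10¹⁰ K⁴.
|P_net| = 0.73·5.67×10⁻⁸·0.002827·1.066×10¹⁰.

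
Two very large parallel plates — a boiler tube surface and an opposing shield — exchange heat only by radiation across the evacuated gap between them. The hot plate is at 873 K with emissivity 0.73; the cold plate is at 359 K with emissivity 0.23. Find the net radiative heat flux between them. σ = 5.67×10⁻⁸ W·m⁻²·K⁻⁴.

For two infinite grey parallel plates, q = σ(T₁⁴ − T₂⁴)/(1/ε₁ + 1/ε₂ − 1).
T₁⁴ − T₂⁴ = 5.808×10¹¹ − 1.661×10¹⁰ = 5.642×10¹¹ K⁴.
1/ε₁ + 1/ε₂ − 1 = 1.370 + 4.348 − 1 = 4.718.
q = 5.67×10⁻⁸ × 5.642×10¹¹ / 4.718.

q ≈ 6780 W/m²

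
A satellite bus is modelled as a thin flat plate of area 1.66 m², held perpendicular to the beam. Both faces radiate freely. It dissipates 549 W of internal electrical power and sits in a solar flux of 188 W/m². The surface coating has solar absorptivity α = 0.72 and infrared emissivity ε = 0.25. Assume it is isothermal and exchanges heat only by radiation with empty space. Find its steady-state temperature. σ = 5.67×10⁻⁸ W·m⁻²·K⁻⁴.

T ≈ 358 K

At steady state, absorbed solar power + internal power = radiated power.
Absorbed: α·S·A_cross = 0.72·188·1.660 = 224.7 W (cross-section A).
Total input = 224.7 + 549 = 773.7 W.
Radiated: εσ·A_surf·T⁴ with A_surf = 2A = 3.320 m².
T⁴ = 773.7/(0.25·5.67×10⁻⁸·3.320) = 1.644×10¹⁰ K⁴.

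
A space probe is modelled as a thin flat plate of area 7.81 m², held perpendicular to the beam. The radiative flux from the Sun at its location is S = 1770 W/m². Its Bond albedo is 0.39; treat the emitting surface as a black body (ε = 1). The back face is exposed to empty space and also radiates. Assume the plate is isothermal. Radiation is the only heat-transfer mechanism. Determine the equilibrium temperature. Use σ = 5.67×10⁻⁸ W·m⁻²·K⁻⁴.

T ≈ 312 K

At equilibrium, absorbed power = emitted power.
Absorbing cross-section = A = 7.810 m²; emitting surface = 2A = 15.62 m² (ratio 2).
(1−a)S·A_cross = εσ·A_surf·T⁴  ⇒  T⁴ = (1−a)S/(2σ).
T⁴ = 0.610·1770/(2·5.67×10⁻⁸) = 9.521×10⁹ K⁴.
T = (9.521×10⁹)^(1/4).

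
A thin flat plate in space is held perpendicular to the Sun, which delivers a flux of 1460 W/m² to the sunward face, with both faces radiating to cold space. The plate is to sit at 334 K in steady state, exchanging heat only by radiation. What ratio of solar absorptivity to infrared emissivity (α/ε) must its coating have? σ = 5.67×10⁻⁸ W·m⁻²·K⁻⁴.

Balance: αS·A = εσ·2A·T⁴ ⇒ α/ε = 2σT⁴/S.
α/ε = 2·5.67×10⁻⁸·(334)⁴/1460 = 2·5.67×10⁻⁸·1.244×10¹⁰/1460.

α/ε ≈ 0.967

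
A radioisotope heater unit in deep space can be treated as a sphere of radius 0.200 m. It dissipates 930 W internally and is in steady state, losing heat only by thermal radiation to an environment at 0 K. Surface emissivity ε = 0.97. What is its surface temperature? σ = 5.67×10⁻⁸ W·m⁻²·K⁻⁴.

T ≈ 428 K

Steady state: internal power = radiated power, P = εσA T⁴.
Radiating area A = 4πr² = 0.5027 m².
T⁴ = P/(εσA) = 930/(0.97·5.67×10⁻⁸·0.5027) = 3.364×10¹⁰ K⁴.
T = (3.364×10¹⁰)^(1/4).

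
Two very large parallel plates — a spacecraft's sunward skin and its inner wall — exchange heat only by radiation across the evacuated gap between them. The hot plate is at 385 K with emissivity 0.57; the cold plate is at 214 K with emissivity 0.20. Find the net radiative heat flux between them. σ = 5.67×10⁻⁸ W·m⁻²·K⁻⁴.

q ≈ 196 W/m²

For two infinite grey parallel plates, q = σ(T₁⁴ − T₂⁴)/(1/ε₁ + 1/ε₂ − 1).
T₁⁴ − T₂⁴ = 2.197×10¹⁰ − 2.097×10⁹ = 1.987×10¹⁰ K⁴.
1/ε₁ + 1/ε₂ − 1 = 1.754 + 5.000 − 1 = 5.754.
q = 5.67×10⁻⁸ × 1.987×10¹⁰ / 5.754.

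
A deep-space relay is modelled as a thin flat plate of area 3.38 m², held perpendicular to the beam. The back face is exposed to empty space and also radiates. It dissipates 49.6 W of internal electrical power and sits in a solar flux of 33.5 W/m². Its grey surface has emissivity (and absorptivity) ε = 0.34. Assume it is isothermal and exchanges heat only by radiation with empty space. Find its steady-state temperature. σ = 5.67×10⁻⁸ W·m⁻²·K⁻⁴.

At steady state, absorbed solar power + internal power = radiated power.
Absorbed: α·S·A_cross = 0.34·33.5·3.380 = 38.50 W (cross-section A).
Total input = 38.50 + 49.6 = 88.10 W.
Radiated: εσ·A_surf·T⁴ with A_surf = 2A = 6.760 m².
T⁴ = 88.10/(0.34·5.67×10⁻⁸·6.760) = 6.760×10⁸ K⁴.

T ≈ 161 K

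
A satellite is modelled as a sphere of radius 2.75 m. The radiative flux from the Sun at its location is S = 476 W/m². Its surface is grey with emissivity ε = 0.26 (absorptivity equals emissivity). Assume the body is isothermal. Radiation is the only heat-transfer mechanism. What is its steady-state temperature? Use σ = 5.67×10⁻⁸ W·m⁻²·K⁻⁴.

T ≈ 214 K

At equilibrium, absorbed power = emitted power.
Absorbing cross-section = πr² = 23.76 m²; emitting surface = 4πr² = 95.03 m² (ratio 4).
εS·A_cross = εσ·A_surf·T⁴  ⇒  T⁴ = S/(4σ)   (ε cancels).
T⁴ = 476/(4·5.67×10⁻⁸) = 2.099×10⁹ K⁴.
T = (2.099×10⁹)^(1/4).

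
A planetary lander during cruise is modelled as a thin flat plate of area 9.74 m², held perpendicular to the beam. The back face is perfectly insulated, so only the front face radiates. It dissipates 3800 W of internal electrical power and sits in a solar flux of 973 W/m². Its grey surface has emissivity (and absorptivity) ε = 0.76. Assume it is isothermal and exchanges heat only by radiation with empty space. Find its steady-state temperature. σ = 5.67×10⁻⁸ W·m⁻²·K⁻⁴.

T ≈ 402 K

At steady state, absorbed solar power + internal power = radiated power.
Absorbed: α·S·A_cross = 0.76·973·9.740 = 7203 W (cross-section A).
Total input = 7203 + 3800 = 11000 W.
Radiated: εσ·A_surf·T⁴ with A_surf = A = 9.740 m².
T⁴ = 11000/(0.76·5.67×10⁻⁸·9.740) = 2.621×10¹⁰ K⁴.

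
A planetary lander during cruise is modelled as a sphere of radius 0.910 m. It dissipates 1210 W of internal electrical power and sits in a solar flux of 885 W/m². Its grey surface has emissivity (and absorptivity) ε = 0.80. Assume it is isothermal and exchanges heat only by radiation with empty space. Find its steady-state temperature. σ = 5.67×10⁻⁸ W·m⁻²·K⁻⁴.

At steady state, absorbed solar power + internal power = radiated power.
Absorbed: α·S·A_cross = 0.80·885·2.602 = 1842 W (cross-section πr²).
Total input = 1842 + 1210 = 3052 W.
Radiated: εσ·A_surf·T⁴ with A_surf = 4πr² = 10.41 m².
T⁴ = 3052/(0.80·5.67×10⁻⁸·10.41) = 6.466×10⁹ K⁴.

T ≈ 284 K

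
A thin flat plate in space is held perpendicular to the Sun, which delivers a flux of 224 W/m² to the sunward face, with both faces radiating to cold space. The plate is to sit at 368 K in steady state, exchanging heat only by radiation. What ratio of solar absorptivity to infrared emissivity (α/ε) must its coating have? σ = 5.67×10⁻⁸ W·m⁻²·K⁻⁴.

α/ε ≈ 9.28

Balance: αS·A = εσ·2A·T⁴ ⇒ α/ε = 2σT⁴/S.
α/ε = 2·5.67×10⁻⁸·(368)⁴/224 = 2·5.67×10⁻⁸·1.834×10¹⁰/224.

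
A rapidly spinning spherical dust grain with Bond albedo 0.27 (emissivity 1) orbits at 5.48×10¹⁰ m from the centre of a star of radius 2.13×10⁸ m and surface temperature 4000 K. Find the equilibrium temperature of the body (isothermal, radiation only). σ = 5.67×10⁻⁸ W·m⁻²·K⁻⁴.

T ≈ 163 K

The star's surface emits σT_*⁴; at distance d the flux is S = σT_*⁴(R_*/d)².
S = 5.67×10⁻⁸·(4000)⁴·(2.13×10⁸/5.48×10¹⁰)² = 219.3 W/m².
For an isothermal sphere T⁴ = (1−a)S/(4σ) = 7.058×10⁸ K⁴.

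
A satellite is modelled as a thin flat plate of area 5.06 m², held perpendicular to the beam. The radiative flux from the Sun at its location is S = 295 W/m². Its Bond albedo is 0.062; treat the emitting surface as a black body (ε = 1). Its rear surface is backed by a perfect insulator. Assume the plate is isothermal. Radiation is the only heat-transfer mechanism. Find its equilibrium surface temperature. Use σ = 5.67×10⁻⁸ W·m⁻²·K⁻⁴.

T ≈ 264 K

At equilibrium, absorbed power = emitted power.
Absorbing cross-section = A = 5.060 m²; emitting surface = A = 5.060 m² (ratio 1).
(1−a)S·A_cross = εσ·A_surf·T⁴  ⇒  T⁴ = (1−a)S/(1σ).
T⁴ = 0.938·295/(1·5.67×10⁻⁸) = 4.880×10⁹ K⁴.
T = (4.880×10⁹)^(1/4).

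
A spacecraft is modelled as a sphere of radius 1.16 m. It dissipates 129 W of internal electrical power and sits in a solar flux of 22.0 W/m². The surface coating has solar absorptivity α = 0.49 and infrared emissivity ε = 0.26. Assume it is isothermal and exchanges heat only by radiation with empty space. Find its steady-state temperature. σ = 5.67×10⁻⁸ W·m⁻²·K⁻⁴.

T ≈ 163 K

At steady state, absorbed solar power + internal power = radiated power.
Absorbed: α·S·A_cross = 0.49·22.0·4.227 = 45.57 W (cross-section πr²).
Total input = 45.57 + 129 = 174.6 W.
Radiated: εσ·A_surf·T⁴ with A_surf = 4πr² = 16.91 m².
T⁴ = 174.6/(0.26·5.67×10⁻⁸·16.91) = 7.003×10⁸ K⁴.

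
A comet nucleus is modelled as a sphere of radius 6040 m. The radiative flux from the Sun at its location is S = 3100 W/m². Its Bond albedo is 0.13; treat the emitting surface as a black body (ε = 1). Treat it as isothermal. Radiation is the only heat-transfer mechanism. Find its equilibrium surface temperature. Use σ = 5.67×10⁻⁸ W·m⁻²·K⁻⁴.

At equilibrium, absorbed power = emitted power.
Absorbing cross-section = πr² = 1.146×10⁸ m²; emitting surface = 4πr² = 4.584×10⁸ m² (ratio 4).
(1−a)S·A_cross = εσ·A_surf·T⁴  ⇒  T⁴ = (1−a)S/(4σ).
T⁴ = 0.870·3100/(4·5.67×10⁻⁸) = 1.189×10¹⁰ K⁴.
T = (1.189×10¹⁰)^(1/4).

T ≈ 330 K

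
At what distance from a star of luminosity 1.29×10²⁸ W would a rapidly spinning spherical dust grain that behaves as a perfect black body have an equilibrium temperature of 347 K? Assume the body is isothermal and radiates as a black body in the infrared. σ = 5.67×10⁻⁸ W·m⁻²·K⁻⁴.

d ≈ 5.59×10¹¹ m

For an isothermal black-emitting sphere, (1−a)S·πr² = σ·4πr²·T⁴ ⇒ S = 4σT⁴/(1−a).
S = 4·5.67×10⁻⁸·(347)⁴/1.00 = 3288 W/m².
Flux falls as S = L/(4πd²), so d = √(L/(4πS)) = √(1.29×10²⁸/(4π·3288)).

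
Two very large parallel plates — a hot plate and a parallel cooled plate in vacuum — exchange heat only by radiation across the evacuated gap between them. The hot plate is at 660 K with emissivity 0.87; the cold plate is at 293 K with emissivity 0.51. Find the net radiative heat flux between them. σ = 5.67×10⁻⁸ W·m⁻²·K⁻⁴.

q ≈ 4900 W/m²

For two infinite grey parallel plates, q = σ(T₁⁴ − T₂⁴)/(1/ε₁ + 1/ε₂ − 1).
T₁⁴ − T₂⁴ = 1.897×10¹¹ − 7.370×10⁹ = 1.824×10¹¹ K⁴.
1/ε₁ + 1/ε₂ − 1 = 1.149 + 1.961 − 1 = 2.110.
q = 5.67×10⁻⁸ × 1.824×10¹¹ / 2.110.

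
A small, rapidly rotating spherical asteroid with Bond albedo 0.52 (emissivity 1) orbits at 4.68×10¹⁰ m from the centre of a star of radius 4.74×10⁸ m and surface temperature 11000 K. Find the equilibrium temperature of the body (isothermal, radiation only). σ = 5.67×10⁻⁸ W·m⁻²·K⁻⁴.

The star's surface emits σT_*⁴; at distance d the flux is S = σT_*⁴(R_*/d)².
S = 5.67×10⁻⁸·(11000)⁴·(4.74×10⁸/4.68×10¹⁰)² = 85160 W/m².
For an isothermal sphere T⁴ = (1−a)S/(4σ) = 1.802×10¹¹ K⁴.

T ≈ 652 K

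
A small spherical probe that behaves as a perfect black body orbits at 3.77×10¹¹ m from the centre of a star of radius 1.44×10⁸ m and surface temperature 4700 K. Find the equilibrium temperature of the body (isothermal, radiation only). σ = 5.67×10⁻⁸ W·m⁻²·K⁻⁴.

The star's surface emits σT_*⁴; at distance d the flux is S = σT_*⁴(R_*/d)².
S = 5.67×10⁻⁸·(4700)⁴·(1.44×10⁸/3.77×10¹¹)² = 4.037 W/m².
For an isothermal sphere T⁴ = (1−a)S/(4σ) = 1.780×10⁷ K⁴.

T ≈ 65.0 K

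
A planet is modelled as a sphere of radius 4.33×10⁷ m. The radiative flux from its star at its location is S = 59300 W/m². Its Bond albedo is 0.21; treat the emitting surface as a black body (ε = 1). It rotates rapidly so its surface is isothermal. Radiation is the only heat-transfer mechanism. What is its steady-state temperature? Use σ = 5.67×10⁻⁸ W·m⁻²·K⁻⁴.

At equilibrium, absorbed power = emitted power.
Absorbing cross-section = πr² = 5.890×10¹⁵ m²; emitting surface = 4πr² = 2.356×10¹⁶ m² (ratio 4).
(1−a)S·A_cross = εσ·A_surf·T⁴  ⇒  T⁴ = (1−a)S/(4σ).
T⁴ = 0.790·59300/(4·5.67×10⁻⁸) = 2.066×10¹¹ K⁴.
T = (2.066×10¹¹)^(1/4).

T ≈ 674 K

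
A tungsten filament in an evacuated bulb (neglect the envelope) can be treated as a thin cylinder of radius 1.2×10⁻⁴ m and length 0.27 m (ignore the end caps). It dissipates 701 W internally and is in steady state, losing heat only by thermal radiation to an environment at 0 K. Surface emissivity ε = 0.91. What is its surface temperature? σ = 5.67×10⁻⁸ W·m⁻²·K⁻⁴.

Steady state: internal power = radiated power, P = εσA T⁴.
Radiating area A = 2πrL = 2.036×10⁻⁴ m².
T⁴ = P/(εσA) = 701/(0.91·5.67×10⁻⁸·2.036×10⁻⁴) = 6.674×10¹³ K⁴.
T = (6.674×10¹³)^(1/4).

T ≈ 2860 K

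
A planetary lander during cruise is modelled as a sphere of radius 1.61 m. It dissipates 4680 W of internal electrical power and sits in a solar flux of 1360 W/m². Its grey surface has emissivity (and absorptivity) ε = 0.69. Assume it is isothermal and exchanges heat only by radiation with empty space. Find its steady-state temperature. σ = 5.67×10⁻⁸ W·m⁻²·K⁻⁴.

At steady state, absorbed solar power + internal power = radiated power.
Absorbed: α·S·A_cross = 0.69·1360·8.143 = 7642 W (cross-section πr²).
Total input = 7642 + 4680 = 12320 W.
Radiated: εσ·A_surf·T⁴ with A_surf = 4πr² = 32.57 m².
T⁴ = 12320/(0.69·5.67×10⁻⁸·32.57) = 9.669×10⁹ K⁴.

T ≈ 314 K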